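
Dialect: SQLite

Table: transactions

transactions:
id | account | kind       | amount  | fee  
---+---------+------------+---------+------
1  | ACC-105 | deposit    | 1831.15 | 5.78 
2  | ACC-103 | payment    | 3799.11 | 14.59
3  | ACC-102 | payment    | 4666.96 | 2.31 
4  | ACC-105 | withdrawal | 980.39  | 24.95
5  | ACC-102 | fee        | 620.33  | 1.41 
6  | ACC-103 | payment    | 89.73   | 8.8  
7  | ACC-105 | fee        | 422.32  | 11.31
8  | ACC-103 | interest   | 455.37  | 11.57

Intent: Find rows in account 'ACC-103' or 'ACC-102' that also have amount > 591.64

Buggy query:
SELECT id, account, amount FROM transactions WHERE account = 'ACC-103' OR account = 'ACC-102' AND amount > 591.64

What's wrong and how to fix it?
Bug: Without parentheses, AND is evaluated before OR, so the amount filter only applies to the 'ACC-102' branch

Fix: Add parentheses around the OR so the AND applies to both alternatives

Corrected query:
SELECT id, account, amount FROM transactions WHERE (account = 'ACC-103' OR account = 'ACC-102') AND amount > 591.64

Result:
id | account | amount 
---+---------+--------
2  | ACC-103 | 3799.11
3  | ACC-102 | 4666.96
5  | ACC-102 | 620.33 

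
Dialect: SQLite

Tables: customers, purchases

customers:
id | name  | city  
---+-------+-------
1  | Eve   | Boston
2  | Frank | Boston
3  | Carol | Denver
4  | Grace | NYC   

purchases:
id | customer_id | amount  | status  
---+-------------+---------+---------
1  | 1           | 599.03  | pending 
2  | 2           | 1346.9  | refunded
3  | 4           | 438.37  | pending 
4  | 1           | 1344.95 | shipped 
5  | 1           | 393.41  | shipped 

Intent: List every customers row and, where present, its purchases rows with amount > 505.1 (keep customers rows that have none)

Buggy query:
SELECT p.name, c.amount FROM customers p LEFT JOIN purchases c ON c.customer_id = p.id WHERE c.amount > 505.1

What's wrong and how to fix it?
Bug: A WHERE condition on the right-hand table after LEFT JOIN drops unmatched parents

Fix: Put 'c.amount > 505.1' in the JOIN's ON clause instead of WHERE

Corrected query:
SELECT p.name, c.amount FROM customers p LEFT JOIN purchases c ON c.customer_id = p.id AND c.amount > 505.1

Result:
name  | amount 
------+--------
Eve   | 599.03 
Eve   | 1344.95
Frank | 1346.9 
Carol | NULL   
Grace | NULL   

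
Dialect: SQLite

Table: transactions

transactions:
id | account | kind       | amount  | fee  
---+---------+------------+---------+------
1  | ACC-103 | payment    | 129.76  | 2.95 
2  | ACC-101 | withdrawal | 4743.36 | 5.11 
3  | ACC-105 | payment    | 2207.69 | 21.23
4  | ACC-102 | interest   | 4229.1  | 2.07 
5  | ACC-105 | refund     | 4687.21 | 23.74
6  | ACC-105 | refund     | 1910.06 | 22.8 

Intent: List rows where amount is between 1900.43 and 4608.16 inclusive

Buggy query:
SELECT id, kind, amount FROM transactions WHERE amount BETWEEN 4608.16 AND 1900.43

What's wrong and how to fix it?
Bug: The bounds are reversed; BETWEEN a AND b requires a <= b to match anything

Fix: Write BETWEEN 1900.43 AND 4608.16

Corrected query:
SELECT id, kind, amount FROM transactions WHERE amount BETWEEN 1900.43 AND 4608.16

Result:
id | kind     | amount 
---+----------+--------
3  | payment  | 2207.69
4  | interest | 4229.1 
6  | refund   | 1910.06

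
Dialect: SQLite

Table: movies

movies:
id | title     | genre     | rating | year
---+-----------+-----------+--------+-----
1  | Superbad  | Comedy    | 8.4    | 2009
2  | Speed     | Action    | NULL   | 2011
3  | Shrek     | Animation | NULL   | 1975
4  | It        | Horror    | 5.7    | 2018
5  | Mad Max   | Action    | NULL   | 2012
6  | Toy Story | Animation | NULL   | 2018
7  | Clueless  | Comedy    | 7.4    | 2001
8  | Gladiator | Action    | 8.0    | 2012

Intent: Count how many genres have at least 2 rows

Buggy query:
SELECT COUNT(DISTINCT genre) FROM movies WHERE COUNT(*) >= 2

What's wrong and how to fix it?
Bug: COUNT(*) cannot appear in WHERE; the per-group count doesn't exist yet

Fix: Group first with HAVING COUNT(*) >= 2, then COUNT the resulting groups

Corrected query:
SELECT COUNT(*) FROM (SELECT genre FROM movies GROUP BY genre HAVING COUNT(*) >= 2)

Result:
COUNT(*)
--------
3       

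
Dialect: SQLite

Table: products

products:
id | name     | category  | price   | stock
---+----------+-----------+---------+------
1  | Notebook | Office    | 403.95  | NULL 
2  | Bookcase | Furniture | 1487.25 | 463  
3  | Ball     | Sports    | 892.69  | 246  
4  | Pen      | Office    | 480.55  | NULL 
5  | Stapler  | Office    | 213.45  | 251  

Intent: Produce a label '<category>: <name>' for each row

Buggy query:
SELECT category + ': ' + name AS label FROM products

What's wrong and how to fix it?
Bug: '+' is numeric addition; on text columns SQLite converts them to 0 instead of concatenating

Fix: Use the || operator for string concatenation

Corrected query:
SELECT category || ': ' || name AS label FROM products

Result:
label              
-------------------
Office: Notebook   
Furniture: Bookcase
Sports: Ball       
Office: Pen        
Office: Stapler    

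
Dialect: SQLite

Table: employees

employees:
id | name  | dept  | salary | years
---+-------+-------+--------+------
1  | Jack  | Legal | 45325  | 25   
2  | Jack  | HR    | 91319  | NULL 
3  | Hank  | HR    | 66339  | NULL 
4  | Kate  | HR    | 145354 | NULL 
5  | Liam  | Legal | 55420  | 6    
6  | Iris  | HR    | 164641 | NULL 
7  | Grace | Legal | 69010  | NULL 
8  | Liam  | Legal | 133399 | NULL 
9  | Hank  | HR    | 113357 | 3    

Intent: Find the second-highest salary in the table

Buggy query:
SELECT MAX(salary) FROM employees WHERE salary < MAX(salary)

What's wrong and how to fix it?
Bug: MAX(salary) on the right of the comparison is an aggregate-in-WHERE error

Fix: Compute the overall MAX in a subquery, then take MAX of rows below it

Corrected query:
SELECT MAX(salary) FROM employees WHERE salary < (SELECT MAX(salary) FROM employees)

Result:
MAX(salary)
-----------
145354     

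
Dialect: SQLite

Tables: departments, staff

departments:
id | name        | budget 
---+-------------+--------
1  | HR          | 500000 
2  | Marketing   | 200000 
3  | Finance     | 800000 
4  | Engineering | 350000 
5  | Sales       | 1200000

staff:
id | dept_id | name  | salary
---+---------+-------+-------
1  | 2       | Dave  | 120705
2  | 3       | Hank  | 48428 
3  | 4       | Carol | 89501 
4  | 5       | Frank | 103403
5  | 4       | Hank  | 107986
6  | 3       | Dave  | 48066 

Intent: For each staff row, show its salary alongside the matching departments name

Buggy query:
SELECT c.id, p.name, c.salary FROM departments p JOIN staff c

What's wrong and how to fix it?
Bug: Missing join condition: each staff row is matched to all departments rows instead of just its own

Fix: Add ON c.dept_id = p.id to the JOIN

Corrected query:
SELECT c.id, p.name, c.salary FROM departments p JOIN staff c ON c.dept_id = p.id

Result:
id | name        | salary
---+-------------+-------
1  | Marketing   | 120705
2  | Finance     | 48428 
3  | Engineering | 89501 
4  | Sales       | 103403
5  | Engineering | 107986
6  | Finance     | 48066 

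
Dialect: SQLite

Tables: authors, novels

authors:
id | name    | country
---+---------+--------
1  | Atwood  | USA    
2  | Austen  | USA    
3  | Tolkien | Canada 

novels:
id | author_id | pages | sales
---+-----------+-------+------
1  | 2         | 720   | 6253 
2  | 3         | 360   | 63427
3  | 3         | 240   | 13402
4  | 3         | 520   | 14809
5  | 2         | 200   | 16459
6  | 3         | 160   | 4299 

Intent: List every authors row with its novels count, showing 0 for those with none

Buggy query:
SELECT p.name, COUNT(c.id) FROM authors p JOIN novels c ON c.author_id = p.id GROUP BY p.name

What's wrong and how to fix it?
Bug: An inner join excludes parents with zero children

Fix: Use LEFT JOIN so parents without children still appear (COUNT(c.id) gives 0)

Corrected query:
SELECT p.name, COUNT(c.id) FROM authors p LEFT JOIN novels c ON c.author_id = p.id GROUP BY p.name

Result:
name    | COUNT(c.id)
--------+------------
Atwood  | 0          
Austen  | 2          
Tolkien | 4          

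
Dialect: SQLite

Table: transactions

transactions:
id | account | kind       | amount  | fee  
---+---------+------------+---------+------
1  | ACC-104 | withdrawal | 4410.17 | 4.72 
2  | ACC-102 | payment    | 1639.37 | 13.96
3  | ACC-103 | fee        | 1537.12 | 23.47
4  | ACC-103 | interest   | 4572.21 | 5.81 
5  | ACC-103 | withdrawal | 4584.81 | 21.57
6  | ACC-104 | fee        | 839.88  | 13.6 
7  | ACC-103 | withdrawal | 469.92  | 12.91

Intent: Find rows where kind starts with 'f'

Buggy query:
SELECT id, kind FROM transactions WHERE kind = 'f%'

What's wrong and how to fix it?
Bug: '=' compares the literal string including the % character; pattern matching needs LIKE

Fix: Replace '=' with LIKE so 'f%' is treated as a pattern

Corrected query:
SELECT id, kind FROM transactions WHERE kind LIKE 'f%'

Result:
id | kind
---+-----
3  | fee 
6  | fee 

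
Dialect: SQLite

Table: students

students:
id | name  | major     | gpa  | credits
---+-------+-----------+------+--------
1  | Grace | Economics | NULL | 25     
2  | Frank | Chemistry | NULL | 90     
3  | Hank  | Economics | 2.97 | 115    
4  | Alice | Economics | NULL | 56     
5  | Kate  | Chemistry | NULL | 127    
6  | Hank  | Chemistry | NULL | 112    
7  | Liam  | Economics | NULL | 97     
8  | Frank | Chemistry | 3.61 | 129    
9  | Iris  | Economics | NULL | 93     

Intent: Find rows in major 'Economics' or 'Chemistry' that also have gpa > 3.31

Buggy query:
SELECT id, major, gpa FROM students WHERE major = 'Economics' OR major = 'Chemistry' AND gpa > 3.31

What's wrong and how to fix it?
Bug: Without parentheses, AND is evaluated before OR, so the gpa filter only applies to the 'Chemistry' branch

Fix: Add parentheses around the OR so the AND applies to both alternatives

Corrected query:
SELECT id, major, gpa FROM students WHERE (major = 'Economics' OR major = 'Chemistry') AND gpa > 3.31

Result:
id | major     | gpa 
---+-----------+-----
8  | Chemistry | 3.61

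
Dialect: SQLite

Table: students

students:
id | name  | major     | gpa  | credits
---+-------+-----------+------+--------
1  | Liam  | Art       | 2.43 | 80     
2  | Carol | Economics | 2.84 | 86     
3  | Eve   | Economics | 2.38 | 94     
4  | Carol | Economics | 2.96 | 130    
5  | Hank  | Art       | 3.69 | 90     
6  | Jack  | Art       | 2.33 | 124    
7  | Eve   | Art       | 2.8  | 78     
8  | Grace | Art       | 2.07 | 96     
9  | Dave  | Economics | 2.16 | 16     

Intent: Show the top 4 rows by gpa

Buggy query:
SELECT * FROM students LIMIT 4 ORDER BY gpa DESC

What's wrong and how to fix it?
Bug: LIMIT must come after ORDER BY

Fix: Swap the clauses: ORDER BY first, then LIMIT

Corrected query:
SELECT * FROM students ORDER BY gpa DESC LIMIT 4

Result:
id | name  | major     | gpa  | credits
---+-------+-----------+------+--------
5  | Hank  | Art       | 3.69 | 90     
4  | Carol | Economics | 2.96 | 130    
2  | Carol | Economics | 2.84 | 86     
7  | Eve   | Art       | 2.8  | 78     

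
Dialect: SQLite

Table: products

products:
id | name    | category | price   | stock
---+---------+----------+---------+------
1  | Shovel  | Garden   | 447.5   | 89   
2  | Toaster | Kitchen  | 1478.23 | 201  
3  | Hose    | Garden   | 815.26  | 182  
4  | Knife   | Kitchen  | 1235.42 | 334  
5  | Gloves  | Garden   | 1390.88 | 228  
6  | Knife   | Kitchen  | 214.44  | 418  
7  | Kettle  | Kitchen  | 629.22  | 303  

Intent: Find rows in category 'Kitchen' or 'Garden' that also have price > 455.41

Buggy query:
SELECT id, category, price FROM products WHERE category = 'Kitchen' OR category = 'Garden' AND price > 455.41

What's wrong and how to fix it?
Bug: Without parentheses, AND is evaluated before OR, so the price filter only applies to the 'Garden' branch

Fix: Add parentheses around the OR so the AND applies to both alternatives

Corrected query:
SELECT id, category, price FROM products WHERE (category = 'Kitchen' OR category = 'Garden') AND price > 455.41

Result:
id | category | price  
---+----------+--------
2  | Kitchen  | 1478.23
3  | Garden   | 815.26 
4  | Kitchen  | 1235.42
5  | Garden   | 1390.88
7  | Kitchen  | 629.22 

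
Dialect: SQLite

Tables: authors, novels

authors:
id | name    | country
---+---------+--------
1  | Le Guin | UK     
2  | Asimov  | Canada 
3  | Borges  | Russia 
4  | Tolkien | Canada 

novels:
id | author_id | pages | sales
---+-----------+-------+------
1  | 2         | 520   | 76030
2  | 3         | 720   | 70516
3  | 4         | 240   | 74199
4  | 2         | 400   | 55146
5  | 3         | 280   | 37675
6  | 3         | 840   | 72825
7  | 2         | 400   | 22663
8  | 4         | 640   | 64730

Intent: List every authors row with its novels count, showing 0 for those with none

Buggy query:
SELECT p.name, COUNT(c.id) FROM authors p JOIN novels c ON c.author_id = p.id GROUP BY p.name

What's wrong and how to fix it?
Bug: An inner join excludes parents with zero children

Fix: Use LEFT JOIN so parents without children still appear (COUNT(c.id) gives 0)

Corrected query:
SELECT p.name, COUNT(c.id) FROM authors p LEFT JOIN novels c ON c.author_id = p.id GROUP BY p.name

Result:
name    | COUNT(c.id)
--------+------------
Asimov  | 3          
Borges  | 3          
Le Guin | 0          
Tolkien | 2          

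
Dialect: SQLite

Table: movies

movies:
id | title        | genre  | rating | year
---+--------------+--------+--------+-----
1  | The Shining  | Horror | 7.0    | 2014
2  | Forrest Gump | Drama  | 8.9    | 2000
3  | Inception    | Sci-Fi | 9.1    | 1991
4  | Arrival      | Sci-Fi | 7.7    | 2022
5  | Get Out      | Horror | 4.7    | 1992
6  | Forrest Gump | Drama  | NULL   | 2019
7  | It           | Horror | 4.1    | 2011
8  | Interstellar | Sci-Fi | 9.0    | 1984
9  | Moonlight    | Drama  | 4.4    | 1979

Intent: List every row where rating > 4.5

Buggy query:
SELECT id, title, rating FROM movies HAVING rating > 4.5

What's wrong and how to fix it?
Bug: This is a non-aggregate query (no GROUP BY, no aggregates), so in SQLite the HAVING clause is invalid here; a row-level condition belongs in WHERE

Fix: Use WHERE for row-level filtering

Corrected query:
SELECT id, title, rating FROM movies WHERE rating > 4.5

Result:
id | title        | rating
---+--------------+-------
1  | The Shining  | 7     
2  | Forrest Gump | 8.9   
3  | Inception    | 9.1   
4  | Arrival      | 7.7   
5  | Get Out      | 4.7   
8  | Interstellar | 9     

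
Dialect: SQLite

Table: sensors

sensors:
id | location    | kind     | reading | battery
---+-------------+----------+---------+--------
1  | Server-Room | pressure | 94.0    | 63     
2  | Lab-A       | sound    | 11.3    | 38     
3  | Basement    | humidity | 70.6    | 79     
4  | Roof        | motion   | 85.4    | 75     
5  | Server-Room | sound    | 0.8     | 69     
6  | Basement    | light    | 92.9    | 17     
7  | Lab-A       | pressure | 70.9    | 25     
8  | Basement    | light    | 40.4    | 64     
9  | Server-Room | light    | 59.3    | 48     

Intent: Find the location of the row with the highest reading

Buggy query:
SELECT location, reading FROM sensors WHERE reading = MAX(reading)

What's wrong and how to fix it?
Bug: WHERE is evaluated per row; an aggregate over the whole table isn't defined there

Fix: Use a subquery: WHERE reading = (SELECT MAX(reading) FROM sensors)

Corrected query:
SELECT location, reading FROM sensors WHERE reading = (SELECT MAX(reading) FROM sensors)

Result:
location    | reading
------------+--------
Server-Room | 94     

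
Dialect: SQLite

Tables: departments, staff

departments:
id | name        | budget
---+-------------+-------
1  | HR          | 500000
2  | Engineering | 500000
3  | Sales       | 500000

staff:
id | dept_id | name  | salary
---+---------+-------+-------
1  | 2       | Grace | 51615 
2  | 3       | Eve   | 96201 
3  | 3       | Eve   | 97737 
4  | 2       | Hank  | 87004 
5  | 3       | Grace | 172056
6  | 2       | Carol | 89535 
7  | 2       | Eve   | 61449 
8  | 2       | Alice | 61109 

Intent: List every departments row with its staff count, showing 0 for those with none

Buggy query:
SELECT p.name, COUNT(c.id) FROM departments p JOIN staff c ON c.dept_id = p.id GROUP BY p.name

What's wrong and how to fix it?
Bug: INNER JOIN drops departments rows that have no matching staff rows

Fix: Switch to LEFT JOIN to retain unmatched parent rows

Corrected query:
SELECT p.name, COUNT(c.id) FROM departments p LEFT JOIN staff c ON c.dept_id = p.id GROUP BY p.name

Result:
name        | COUNT(c.id)
------------+------------
Engineering | 5          
HR          | 0          
Sales       | 3          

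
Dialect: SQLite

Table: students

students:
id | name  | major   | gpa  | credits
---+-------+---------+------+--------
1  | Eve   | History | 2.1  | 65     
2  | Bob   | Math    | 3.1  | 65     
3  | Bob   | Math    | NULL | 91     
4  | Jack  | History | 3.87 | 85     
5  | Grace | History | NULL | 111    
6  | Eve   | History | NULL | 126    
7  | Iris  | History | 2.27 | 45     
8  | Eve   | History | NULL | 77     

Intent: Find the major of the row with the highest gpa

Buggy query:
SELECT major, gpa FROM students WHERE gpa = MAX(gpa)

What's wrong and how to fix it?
Bug: MAX(gpa) is an aggregate and cannot be used directly in WHERE

Fix: Wrap MAX in a scalar subquery so WHERE compares against a single value

Corrected query:
SELECT major, gpa FROM students WHERE gpa = (SELECT MAX(gpa) FROM students)

Result:
major   | gpa 
--------+-----
History | 3.87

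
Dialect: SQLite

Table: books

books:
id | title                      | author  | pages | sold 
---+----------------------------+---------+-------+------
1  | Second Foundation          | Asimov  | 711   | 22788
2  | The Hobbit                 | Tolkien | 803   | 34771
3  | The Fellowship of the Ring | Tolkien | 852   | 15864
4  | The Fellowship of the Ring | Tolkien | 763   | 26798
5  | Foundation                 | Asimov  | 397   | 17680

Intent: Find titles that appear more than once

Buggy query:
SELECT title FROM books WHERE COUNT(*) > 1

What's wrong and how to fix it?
Bug: COUNT(*) is an aggregate and cannot be used in WHERE

Fix: Group first, then use HAVING for the count condition

Corrected query:
SELECT title FROM books GROUP BY title HAVING COUNT(*) > 1

Result:
title                     
--------------------------
The Fellowship of the Ring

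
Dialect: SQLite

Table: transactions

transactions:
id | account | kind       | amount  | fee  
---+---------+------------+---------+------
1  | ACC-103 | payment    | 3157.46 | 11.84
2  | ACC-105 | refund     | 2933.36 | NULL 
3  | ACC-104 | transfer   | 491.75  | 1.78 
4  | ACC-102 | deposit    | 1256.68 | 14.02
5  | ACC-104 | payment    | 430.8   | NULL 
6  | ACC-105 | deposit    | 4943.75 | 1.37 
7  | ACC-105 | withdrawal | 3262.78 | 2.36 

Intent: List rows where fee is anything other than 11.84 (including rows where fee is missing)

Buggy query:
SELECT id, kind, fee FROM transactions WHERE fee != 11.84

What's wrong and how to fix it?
Bug: 'fee != 11.84' is unknown when fee is NULL, so NULL rows are silently excluded

Fix: Add an explicit OR fee IS NULL to include the missing-value rows

Corrected query:
SELECT id, kind, fee FROM transactions WHERE fee != 11.84 OR fee IS NULL

Result:
id | kind       | fee  
---+------------+------
2  | refund     | NULL 
3  | transfer   | 1.78 
4  | deposit    | 14.02
5  | payment    | NULL 
6  | deposit    | 1.37 
7  | withdrawal | 2.36 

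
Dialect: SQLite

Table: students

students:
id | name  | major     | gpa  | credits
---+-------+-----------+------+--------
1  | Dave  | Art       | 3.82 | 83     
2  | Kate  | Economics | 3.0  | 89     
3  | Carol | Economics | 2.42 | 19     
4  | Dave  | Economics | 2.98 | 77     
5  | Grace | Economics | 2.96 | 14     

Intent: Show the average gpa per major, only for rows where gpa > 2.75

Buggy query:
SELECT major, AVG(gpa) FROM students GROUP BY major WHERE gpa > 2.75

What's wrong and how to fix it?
Bug: Row-level WHERE must come before GROUP BY in the clause order

Fix: Place WHERE between FROM and GROUP BY

Corrected query:
SELECT major, AVG(gpa) FROM students WHERE gpa > 2.75 GROUP BY major

Result:
major     | AVG(gpa)
----------+---------
Art       | 3.82    
Economics | 2.98    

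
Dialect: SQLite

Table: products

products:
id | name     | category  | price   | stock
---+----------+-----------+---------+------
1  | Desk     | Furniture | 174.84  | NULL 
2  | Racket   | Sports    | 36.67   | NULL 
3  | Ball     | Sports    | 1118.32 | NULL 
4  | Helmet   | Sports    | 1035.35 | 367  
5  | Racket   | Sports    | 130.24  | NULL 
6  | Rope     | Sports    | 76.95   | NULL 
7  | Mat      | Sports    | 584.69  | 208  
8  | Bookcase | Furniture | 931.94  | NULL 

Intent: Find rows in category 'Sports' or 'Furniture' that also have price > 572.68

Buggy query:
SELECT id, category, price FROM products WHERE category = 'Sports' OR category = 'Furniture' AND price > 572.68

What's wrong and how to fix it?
Bug: AND binds tighter than OR, so this parses as category = 'Sports' OR (category = 'Furniture' AND price > 572.68)

Fix: Add parentheses around the OR so the AND applies to both alternatives

Corrected query:
SELECT id, category, price FROM products WHERE (category = 'Sports' OR category = 'Furniture') AND price > 572.68

Result:
id | category  | price  
---+-----------+--------
3  | Sports    | 1118.32
4  | Sports    | 1035.35
7  | Sports    | 584.69 
8  | Furniture | 931.94 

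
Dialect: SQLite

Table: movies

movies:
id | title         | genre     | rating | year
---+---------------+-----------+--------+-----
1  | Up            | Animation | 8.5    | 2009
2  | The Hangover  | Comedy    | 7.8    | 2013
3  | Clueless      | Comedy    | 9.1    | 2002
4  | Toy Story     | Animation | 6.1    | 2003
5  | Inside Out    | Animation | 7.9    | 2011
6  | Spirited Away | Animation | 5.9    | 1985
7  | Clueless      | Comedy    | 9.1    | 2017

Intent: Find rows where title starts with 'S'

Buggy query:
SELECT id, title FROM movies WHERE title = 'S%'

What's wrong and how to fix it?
Bug: Wildcards only work with LIKE; '=' treats '%' as a literal character

Fix: Replace '=' with LIKE so 'S%' is treated as a pattern

Corrected query:
SELECT id, title FROM movies WHERE title LIKE 'S%'

Result:
id | title        
---+--------------
6  | Spirited Away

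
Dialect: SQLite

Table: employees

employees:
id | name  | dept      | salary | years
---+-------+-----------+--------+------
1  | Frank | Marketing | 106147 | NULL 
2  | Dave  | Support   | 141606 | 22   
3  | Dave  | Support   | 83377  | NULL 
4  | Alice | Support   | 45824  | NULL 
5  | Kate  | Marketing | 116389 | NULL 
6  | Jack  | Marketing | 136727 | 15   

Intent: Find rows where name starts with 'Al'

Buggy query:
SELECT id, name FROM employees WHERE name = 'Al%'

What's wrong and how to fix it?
Bug: '=' compares the literal string including the % character; pattern matching needs LIKE

Fix: Use LIKE for wildcard pattern matching

Corrected query:
SELECT id, name FROM employees WHERE name LIKE 'Al%'

Result:
id | name 
---+------
4  | Alice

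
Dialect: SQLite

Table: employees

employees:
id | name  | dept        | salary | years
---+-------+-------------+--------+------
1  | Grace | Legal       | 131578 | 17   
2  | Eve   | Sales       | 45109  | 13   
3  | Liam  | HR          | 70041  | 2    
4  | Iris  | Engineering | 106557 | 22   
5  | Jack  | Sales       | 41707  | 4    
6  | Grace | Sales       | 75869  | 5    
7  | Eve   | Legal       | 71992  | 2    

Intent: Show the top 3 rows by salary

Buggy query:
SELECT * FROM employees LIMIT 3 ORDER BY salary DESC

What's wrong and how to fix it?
Bug: LIMIT must come after ORDER BY

Fix: Swap the clauses: ORDER BY first, then LIMIT

Corrected query:
SELECT * FROM employees ORDER BY salary DESC LIMIT 3

Result:
id | name  | dept        | salary | years
---+-------+-------------+--------+------
1  | Grace | Legal       | 131578 | 17   
4  | Iris  | Engineering | 106557 | 22   
6  | Grace | Sales       | 75869  | 5    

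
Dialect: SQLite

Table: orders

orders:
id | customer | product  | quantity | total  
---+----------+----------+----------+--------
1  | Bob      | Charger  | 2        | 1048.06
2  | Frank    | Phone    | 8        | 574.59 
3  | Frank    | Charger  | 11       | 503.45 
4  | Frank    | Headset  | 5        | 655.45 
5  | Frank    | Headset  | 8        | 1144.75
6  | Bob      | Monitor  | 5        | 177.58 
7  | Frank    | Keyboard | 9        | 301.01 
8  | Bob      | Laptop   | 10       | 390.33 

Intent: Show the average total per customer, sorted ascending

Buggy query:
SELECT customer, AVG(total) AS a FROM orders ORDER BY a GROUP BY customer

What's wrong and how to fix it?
Bug: GROUP BY must precede ORDER BY

Fix: Reorder: SELECT … FROM … GROUP BY … ORDER BY …

Corrected query:
SELECT customer, AVG(total) AS a FROM orders GROUP BY customer ORDER BY a

Result:
customer | a         
---------+-----------
Bob      | 538.656667
Frank    | 635.85    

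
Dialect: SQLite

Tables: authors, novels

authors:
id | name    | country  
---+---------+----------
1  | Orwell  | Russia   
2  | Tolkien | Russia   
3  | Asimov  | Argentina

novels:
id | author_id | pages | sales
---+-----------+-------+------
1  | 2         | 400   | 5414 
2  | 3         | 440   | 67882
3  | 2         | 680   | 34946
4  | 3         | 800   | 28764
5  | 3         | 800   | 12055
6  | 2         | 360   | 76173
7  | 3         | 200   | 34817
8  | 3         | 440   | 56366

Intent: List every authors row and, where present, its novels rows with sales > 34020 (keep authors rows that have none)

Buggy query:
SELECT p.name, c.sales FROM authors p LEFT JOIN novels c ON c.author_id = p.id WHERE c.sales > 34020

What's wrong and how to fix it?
Bug: Filtering c.sales in WHERE discards the NULL rows produced by LEFT JOIN, turning it into an inner join

Fix: Put 'c.sales > 34020' in the JOIN's ON clause instead of WHERE

Corrected query:
SELECT p.name, c.sales FROM authors p LEFT JOIN novels c ON c.author_id = p.id AND c.sales > 34020

Result:
name    | sales
--------+------
Orwell  | NULL 
Tolkien | 34946
Tolkien | 76173
Asimov  | 34817
Asimov  | 56366
Asimov  | 67882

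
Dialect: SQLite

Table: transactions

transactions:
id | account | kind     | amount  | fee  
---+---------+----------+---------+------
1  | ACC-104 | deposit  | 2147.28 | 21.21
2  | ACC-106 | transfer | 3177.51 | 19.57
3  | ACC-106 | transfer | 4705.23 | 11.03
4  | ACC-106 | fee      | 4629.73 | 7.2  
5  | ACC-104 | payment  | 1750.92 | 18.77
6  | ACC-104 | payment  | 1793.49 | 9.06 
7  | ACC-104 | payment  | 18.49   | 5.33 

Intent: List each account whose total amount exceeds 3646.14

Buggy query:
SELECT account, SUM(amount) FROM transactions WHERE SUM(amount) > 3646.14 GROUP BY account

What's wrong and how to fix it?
Bug: Aggregate functions cannot appear in a WHERE clause

Fix: Move the aggregate condition to a HAVING clause

Corrected query:
SELECT account, SUM(amount) FROM transactions GROUP BY account HAVING SUM(amount) > 3646.14

Result:
account | SUM(amount)
--------+------------
ACC-104 | 5710.18    
ACC-106 | 12512.47   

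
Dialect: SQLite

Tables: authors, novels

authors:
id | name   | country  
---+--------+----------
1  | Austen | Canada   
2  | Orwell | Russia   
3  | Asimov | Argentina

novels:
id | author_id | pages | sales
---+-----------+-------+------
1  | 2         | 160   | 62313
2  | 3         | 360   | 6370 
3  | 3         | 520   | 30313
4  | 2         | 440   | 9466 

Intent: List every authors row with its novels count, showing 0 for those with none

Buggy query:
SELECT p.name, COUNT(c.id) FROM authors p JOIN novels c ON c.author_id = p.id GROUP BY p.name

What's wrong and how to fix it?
Bug: An inner join excludes parents with zero children

Fix: Switch to LEFT JOIN to retain unmatched parent rows

Corrected query:
SELECT p.name, COUNT(c.id) FROM authors p LEFT JOIN novels c ON c.author_id = p.id GROUP BY p.name

Result:
name   | COUNT(c.id)
-------+------------
Asimov | 2          
Austen | 0          
Orwell | 2          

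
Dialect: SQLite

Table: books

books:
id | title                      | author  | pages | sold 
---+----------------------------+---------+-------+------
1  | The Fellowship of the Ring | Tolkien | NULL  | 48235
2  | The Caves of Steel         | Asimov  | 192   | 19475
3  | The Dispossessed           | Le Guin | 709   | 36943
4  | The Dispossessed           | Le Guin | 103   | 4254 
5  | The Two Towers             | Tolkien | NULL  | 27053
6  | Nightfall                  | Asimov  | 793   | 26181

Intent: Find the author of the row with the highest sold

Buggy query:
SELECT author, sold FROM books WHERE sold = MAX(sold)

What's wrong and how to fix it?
Bug: WHERE is evaluated per row; an aggregate over the whole table isn't defined there

Fix: Wrap MAX in a scalar subquery so WHERE compares against a single value

Corrected query:
SELECT author, sold FROM books WHERE sold = (SELECT MAX(sold) FROM books)

Result:
author  | sold 
--------+------
Tolkien | 48235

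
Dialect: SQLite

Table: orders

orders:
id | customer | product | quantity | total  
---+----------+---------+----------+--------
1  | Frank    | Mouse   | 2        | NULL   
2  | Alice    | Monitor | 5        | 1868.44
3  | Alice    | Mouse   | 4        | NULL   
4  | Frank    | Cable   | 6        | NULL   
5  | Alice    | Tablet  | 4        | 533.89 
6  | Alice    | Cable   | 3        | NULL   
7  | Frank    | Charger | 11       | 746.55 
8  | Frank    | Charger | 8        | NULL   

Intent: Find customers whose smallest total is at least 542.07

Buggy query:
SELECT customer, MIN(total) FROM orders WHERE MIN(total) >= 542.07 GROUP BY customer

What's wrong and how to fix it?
Bug: Aggregates like MIN are computed per group after WHERE runs

Fix: Replace WHERE with HAVING after the GROUP BY

Corrected query:
SELECT customer, MIN(total) FROM orders GROUP BY customer HAVING MIN(total) >= 542.07

Result:
customer | MIN(total)
---------+-----------
Frank    | 746.55    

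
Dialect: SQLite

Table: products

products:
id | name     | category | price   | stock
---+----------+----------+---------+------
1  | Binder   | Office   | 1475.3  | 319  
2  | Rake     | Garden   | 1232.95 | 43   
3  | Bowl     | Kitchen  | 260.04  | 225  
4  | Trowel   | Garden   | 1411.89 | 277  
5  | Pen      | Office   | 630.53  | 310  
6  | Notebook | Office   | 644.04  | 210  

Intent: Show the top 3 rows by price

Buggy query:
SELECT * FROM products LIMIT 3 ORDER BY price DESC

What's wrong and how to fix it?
Bug: LIMIT must come after ORDER BY

Fix: Sort with ORDER BY, then apply LIMIT

Corrected query:
SELECT * FROM products ORDER BY price DESC LIMIT 3

Result:
id | name   | category | price   | stock
---+--------+----------+---------+------
1  | Binder | Office   | 1475.3  | 319  
4  | Trowel | Garden   | 1411.89 | 277  
2  | Rake   | Garden   | 1232.95 | 43   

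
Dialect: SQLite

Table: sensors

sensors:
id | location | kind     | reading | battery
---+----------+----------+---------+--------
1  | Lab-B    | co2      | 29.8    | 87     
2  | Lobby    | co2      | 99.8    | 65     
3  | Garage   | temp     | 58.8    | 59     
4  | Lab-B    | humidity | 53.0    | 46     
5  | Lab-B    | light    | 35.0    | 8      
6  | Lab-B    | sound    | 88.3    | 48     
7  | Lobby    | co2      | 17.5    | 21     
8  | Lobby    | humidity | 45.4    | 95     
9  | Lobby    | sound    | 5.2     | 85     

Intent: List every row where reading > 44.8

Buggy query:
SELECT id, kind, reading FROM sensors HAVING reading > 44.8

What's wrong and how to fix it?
Bug: This is a non-aggregate query (no GROUP BY, no aggregates), so in SQLite the HAVING clause is invalid here; a row-level condition belongs in WHERE

Fix: Use WHERE for row-level filtering

Corrected query:
SELECT id, kind, reading FROM sensors WHERE reading > 44.8

Result:
id | kind     | reading
---+----------+--------
2  | co2      | 99.8   
3  | temp     | 58.8   
4  | humidity | 53     
6  | sound    | 88.3   
8  | humidity | 45.4   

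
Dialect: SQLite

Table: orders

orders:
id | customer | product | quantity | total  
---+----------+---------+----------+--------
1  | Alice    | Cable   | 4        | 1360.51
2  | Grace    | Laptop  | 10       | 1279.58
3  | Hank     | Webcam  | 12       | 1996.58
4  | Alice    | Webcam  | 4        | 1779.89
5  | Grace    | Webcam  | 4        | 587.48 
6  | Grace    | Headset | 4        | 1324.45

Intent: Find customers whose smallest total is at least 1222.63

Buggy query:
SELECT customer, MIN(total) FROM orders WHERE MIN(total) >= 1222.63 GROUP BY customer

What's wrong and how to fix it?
Bug: MIN() in WHERE is a misuse of aggregate

Fix: Replace WHERE with HAVING after the GROUP BY

Corrected query:
SELECT customer, MIN(total) FROM orders GROUP BY customer HAVING MIN(total) >= 1222.63

Result:
customer | MIN(total)
---------+-----------
Alice    | 1360.51   
Hank     | 1996.58   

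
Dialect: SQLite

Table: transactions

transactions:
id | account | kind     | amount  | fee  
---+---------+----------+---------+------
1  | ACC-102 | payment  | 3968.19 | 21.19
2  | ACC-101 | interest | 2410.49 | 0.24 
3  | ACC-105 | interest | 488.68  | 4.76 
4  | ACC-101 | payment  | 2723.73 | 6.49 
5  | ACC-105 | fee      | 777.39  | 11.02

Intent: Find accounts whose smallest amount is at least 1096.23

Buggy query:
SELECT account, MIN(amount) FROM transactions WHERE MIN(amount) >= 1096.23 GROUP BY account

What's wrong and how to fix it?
Bug: Aggregates like MIN are computed per group after WHERE runs

Fix: Replace WHERE with HAVING after the GROUP BY

Corrected query:
SELECT account, MIN(amount) FROM transactions GROUP BY account HAVING MIN(amount) >= 1096.23

Result:
account | MIN(amount)
--------+------------
ACC-101 | 2410.49    
ACC-102 | 3968.19    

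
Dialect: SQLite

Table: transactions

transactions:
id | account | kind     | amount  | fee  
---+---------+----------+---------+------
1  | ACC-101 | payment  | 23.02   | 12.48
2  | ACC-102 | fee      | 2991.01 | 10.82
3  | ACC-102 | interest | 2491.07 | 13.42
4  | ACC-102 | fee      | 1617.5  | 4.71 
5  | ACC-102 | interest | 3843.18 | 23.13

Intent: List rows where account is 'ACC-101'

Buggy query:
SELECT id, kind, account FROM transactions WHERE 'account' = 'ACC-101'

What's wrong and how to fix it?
Bug: 'account' in single quotes is a string literal, not the column; the comparison is literal-vs-literal and never true

Fix: Reference the column as account without single quotes

Corrected query:
SELECT id, kind, account FROM transactions WHERE account = 'ACC-101'

Result:
id | kind    | account
---+---------+--------
1  | payment | ACC-101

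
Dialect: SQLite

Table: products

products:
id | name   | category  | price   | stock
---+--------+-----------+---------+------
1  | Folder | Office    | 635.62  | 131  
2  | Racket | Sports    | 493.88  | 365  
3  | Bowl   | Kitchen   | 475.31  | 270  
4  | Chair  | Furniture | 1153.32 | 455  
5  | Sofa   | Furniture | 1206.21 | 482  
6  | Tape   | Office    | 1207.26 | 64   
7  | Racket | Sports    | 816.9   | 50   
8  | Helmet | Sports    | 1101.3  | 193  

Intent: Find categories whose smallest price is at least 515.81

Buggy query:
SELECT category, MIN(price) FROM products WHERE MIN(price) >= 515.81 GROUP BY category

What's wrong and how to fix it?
Bug: Aggregates like MIN are computed per group after WHERE runs

Fix: Replace WHERE with HAVING after the GROUP BY

Corrected query:
SELECT category, MIN(price) FROM products GROUP BY category HAVING MIN(price) >= 515.81

Result:
category  | MIN(price)
----------+-----------
Furniture | 1153.32   
Office    | 635.62    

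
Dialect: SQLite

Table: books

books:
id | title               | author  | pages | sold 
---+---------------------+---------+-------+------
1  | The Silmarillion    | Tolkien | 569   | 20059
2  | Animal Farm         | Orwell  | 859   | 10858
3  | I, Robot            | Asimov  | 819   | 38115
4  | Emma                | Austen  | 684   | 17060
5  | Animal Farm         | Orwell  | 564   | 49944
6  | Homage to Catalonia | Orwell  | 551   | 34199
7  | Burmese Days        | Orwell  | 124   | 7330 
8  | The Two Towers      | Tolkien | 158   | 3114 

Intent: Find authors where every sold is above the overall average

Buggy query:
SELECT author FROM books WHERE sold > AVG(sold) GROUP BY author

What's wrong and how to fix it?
Bug: WHERE evaluates per row before aggregation, so AVG() is unavailable

Fix: Compute the overall average in a scalar subquery and compare each group's MIN against it in HAVING

Corrected query:
SELECT author FROM books GROUP BY author HAVING MIN(sold) > (SELECT AVG(sold) FROM books)

Result:
author
------
Asimov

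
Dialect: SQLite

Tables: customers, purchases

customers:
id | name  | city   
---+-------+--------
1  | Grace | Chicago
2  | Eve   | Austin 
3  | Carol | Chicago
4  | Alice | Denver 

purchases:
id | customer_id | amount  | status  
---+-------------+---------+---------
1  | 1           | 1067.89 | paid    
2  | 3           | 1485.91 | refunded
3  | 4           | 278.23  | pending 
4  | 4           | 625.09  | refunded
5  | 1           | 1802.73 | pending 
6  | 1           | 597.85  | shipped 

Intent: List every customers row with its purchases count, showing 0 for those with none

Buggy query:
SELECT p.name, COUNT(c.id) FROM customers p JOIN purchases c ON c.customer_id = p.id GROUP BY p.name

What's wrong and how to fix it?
Bug: INNER JOIN drops customers rows that have no matching purchases rows

Fix: Use LEFT JOIN so parents without children still appear (COUNT(c.id) gives 0)

Corrected query:
SELECT p.name, COUNT(c.id) FROM customers p LEFT JOIN purchases c ON c.customer_id = p.id GROUP BY p.name

Result:
name  | COUNT(c.id)
------+------------
Alice | 2          
Carol | 1          
Eve   | 0          
Grace | 3          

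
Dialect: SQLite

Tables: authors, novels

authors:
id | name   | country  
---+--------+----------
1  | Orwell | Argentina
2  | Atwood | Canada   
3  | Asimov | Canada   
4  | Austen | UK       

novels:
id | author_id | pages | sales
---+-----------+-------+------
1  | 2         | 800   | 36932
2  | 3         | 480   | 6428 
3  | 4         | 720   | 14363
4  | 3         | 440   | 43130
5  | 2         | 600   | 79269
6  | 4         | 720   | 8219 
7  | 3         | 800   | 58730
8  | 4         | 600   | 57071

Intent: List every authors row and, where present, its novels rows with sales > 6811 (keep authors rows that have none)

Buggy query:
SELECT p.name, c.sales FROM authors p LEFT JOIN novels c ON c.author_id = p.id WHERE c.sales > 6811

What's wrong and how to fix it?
Bug: A WHERE condition on the right-hand table after LEFT JOIN drops unmatched parents

Fix: Move the right-table condition into the ON clause so unmatched parents are kept

Corrected query:
SELECT p.name, c.sales FROM authors p LEFT JOIN novels c ON c.author_id = p.id AND c.sales > 6811

Result:
name   | sales
-------+------
Orwell | NULL 
Atwood | 36932
Atwood | 79269
Asimov | 43130
Asimov | 58730
Austen | 8219 
Austen | 14363
Austen | 57071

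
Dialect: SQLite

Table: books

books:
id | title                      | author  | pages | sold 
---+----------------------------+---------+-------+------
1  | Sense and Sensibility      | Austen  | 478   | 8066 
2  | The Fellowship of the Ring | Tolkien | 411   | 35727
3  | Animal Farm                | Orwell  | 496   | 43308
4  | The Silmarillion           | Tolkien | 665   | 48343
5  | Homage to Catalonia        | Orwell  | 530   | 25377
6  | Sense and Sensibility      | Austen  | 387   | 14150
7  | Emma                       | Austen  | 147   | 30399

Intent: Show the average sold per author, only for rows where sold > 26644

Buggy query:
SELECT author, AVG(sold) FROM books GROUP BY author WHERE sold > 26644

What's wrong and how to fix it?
Bug: Row-level WHERE must come before GROUP BY in the clause order

Fix: Move the WHERE clause before GROUP BY

Corrected query:
SELECT author, AVG(sold) FROM books WHERE sold > 26644 GROUP BY author

Result:
author  | AVG(sold)
--------+----------
Austen  | 30399    
Orwell  | 43308    
Tolkien | 42035    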